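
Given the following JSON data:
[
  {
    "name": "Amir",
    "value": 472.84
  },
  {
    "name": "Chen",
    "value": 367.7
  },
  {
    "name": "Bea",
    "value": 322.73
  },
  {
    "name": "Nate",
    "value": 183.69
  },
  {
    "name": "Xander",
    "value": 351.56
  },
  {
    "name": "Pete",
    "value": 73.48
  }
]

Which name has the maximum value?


Comparing values:
  Amir: 472.84
  Chen: 367.7
  Bea: 322.73
  Nate: 183.69
  Xander: 351.56
  Pete: 73.48
Maximum: Amir (472.84)

ANSWER: Amir


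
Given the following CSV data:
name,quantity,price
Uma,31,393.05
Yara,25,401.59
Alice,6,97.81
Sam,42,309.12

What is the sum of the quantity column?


Values in 'quantity' column:
  Row 1: 31
  Row 2: 25
  Row 3: 6
  Row 4: 42
Sum = 31 + 25 + 6 + 42 = 104

ANSWER: 104


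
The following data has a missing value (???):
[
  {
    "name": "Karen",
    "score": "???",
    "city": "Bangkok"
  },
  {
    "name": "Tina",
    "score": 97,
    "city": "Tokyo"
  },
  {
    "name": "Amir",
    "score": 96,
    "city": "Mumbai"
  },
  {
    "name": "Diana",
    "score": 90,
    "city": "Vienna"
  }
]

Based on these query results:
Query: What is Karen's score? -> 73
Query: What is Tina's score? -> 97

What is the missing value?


The missing value is Karen's score
From query: Karen's score = 73

ANSWER: 73


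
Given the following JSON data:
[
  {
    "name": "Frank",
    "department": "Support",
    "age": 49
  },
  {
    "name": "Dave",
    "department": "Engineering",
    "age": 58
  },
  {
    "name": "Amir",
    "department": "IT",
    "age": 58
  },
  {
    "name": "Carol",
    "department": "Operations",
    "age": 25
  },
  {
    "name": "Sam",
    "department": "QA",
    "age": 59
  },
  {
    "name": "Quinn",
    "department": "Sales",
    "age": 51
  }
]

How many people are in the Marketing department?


Scanning records for department = Marketing
  No matches found
Count: 0

ANSWER: 0


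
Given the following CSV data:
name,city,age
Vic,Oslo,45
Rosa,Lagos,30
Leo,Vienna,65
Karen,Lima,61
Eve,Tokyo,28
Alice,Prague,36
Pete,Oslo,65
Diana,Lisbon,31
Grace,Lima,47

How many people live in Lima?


Scanning city column for 'Lima':
  Row 4: Karen -> MATCH
  Row 9: Grace -> MATCH
Total matches: 2

ANSWER: 2


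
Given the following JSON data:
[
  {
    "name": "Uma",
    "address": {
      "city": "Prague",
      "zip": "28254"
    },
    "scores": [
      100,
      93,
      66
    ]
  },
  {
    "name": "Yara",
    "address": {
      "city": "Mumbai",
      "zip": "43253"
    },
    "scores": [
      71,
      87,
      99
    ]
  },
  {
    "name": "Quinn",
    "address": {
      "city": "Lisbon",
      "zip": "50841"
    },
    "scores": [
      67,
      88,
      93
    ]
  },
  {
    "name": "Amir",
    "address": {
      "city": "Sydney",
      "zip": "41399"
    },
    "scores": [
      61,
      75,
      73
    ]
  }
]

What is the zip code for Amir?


Path: records[3].address.zip
Value: 41399

ANSWER: 41399


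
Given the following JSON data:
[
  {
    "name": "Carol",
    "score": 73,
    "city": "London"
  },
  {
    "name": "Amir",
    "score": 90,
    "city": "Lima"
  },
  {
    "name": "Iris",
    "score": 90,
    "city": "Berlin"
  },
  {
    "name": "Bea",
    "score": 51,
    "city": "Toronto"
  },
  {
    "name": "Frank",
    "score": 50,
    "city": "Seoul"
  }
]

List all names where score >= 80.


Filtering records where score >= 80:
  Carol (score=73) -> no
  Amir (score=90) -> YES
  Iris (score=90) -> YES
  Bea (score=51) -> no
  Frank (score=50) -> no


ANSWER: Amir, Iris


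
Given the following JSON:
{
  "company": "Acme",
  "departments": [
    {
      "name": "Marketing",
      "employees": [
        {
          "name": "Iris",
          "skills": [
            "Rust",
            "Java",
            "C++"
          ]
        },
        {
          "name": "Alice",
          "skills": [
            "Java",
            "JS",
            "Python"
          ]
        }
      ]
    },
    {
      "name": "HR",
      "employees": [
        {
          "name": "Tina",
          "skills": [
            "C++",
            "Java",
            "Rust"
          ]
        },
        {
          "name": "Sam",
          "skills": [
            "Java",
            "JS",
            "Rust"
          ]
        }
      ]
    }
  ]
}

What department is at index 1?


Path: departments[1].name
Value: HR

ANSWER: HR


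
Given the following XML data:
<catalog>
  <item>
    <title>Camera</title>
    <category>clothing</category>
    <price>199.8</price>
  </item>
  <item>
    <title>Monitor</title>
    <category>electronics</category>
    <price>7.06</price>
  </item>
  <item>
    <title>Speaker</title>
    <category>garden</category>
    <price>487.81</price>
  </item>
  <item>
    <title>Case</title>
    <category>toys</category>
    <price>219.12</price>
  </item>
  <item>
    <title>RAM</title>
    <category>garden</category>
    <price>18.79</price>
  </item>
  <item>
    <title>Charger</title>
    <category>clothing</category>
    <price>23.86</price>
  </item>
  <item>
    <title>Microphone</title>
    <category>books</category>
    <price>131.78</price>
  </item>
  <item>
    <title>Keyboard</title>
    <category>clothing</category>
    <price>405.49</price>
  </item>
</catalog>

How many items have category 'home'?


Scanning <item> elements for <category>home</category>:
Count: 0

ANSWER: 0


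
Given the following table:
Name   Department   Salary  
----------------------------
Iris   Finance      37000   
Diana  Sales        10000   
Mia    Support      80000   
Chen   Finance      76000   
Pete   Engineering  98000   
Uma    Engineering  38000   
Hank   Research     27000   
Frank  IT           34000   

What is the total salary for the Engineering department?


Engineering department members:
  Pete: 98000
  Uma: 38000
Total = 98000 + 38000 = 136000

ANSWER: 136000


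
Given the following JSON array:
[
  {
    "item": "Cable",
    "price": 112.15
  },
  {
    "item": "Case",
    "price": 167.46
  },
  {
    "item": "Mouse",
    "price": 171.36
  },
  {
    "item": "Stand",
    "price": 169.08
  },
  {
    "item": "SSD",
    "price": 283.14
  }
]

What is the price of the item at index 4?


Array index 4 -> SSD
price = 283.14

ANSWER: 283.14


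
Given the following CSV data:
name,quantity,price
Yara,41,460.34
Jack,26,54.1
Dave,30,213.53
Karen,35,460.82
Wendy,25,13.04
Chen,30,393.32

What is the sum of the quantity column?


Values in 'quantity' column:
  Row 1: 41
  Row 2: 26
  Row 3: 30
  Row 4: 35
  Row 5: 25
  Row 6: 30
Sum = 41 + 26 + 30 + 35 + 25 + 30 = 187

ANSWER: 187


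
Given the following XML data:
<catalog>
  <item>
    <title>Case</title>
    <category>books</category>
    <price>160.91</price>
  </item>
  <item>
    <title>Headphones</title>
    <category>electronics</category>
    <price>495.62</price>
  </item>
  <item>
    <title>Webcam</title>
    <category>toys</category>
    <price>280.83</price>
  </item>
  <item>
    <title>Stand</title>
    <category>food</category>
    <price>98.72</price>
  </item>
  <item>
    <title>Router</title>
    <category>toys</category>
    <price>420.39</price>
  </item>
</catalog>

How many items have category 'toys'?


Scanning <item> elements for <category>toys</category>:
  Item 3: Webcam -> MATCH
  Item 5: Router -> MATCH
Count: 2

ANSWER: 2


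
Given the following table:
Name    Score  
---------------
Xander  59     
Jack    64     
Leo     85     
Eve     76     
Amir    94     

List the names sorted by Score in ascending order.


Sorting by Score (ascending):
  Xander: 59
  Jack: 64
  Eve: 76
  Leo: 85
  Amir: 94


ANSWER: Xander, Jack, Eve, Leo, Amir


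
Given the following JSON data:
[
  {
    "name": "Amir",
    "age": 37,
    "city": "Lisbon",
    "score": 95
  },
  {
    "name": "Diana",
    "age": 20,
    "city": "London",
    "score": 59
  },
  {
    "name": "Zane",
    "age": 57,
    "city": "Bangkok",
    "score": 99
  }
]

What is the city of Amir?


Looking up record where name = Amir
Record index: 0
Field 'city' = Lisbon

ANSWER: Lisbon


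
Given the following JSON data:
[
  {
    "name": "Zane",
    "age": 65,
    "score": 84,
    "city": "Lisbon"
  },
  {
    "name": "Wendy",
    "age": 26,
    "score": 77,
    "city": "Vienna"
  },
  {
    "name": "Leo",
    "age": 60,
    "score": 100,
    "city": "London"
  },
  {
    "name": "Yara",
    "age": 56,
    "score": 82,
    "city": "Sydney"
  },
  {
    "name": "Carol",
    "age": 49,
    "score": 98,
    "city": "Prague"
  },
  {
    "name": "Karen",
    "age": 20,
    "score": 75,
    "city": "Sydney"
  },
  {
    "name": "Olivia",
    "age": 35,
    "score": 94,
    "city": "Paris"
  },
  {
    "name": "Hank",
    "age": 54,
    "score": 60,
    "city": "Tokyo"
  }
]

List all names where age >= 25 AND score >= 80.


Checking both conditions:
  Zane (age=65, score=84) -> YES
  Wendy (age=26, score=77) -> no
  Leo (age=60, score=100) -> YES
  Yara (age=56, score=82) -> YES
  Carol (age=49, score=98) -> YES
  Karen (age=20, score=75) -> no
  Olivia (age=35, score=94) -> YES
  Hank (age=54, score=60) -> no


ANSWER: Zane, Leo, Yara, Carol, Olivia


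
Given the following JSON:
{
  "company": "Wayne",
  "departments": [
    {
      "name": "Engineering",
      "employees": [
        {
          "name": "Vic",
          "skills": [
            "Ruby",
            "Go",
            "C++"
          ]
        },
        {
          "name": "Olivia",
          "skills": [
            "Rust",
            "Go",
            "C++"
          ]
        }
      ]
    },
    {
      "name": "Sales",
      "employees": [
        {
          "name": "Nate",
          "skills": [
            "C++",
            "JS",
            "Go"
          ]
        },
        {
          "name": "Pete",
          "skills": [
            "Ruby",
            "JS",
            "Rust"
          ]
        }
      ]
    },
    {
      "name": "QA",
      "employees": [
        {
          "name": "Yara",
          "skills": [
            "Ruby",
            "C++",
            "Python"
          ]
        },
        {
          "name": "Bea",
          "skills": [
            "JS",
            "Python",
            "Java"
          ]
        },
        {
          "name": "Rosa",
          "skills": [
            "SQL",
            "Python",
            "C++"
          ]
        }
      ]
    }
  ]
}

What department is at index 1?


Path: departments[1].name
Value: Sales

ANSWER: Sales


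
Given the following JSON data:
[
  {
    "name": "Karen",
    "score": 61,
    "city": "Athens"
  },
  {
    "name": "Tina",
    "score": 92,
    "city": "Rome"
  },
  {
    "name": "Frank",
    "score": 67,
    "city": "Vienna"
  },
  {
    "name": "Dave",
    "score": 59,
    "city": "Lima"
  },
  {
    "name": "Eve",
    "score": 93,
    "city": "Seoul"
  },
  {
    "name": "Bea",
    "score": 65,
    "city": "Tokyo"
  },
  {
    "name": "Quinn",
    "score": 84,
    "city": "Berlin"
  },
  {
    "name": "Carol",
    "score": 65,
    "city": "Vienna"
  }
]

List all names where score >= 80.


Filtering records where score >= 80:
  Karen (score=61) -> no
  Tina (score=92) -> YES
  Frank (score=67) -> no
  Dave (score=59) -> no
  Eve (score=93) -> YES
  Bea (score=65) -> no
  Quinn (score=84) -> YES
  Carol (score=65) -> no


ANSWER: Tina, Eve, Quinn


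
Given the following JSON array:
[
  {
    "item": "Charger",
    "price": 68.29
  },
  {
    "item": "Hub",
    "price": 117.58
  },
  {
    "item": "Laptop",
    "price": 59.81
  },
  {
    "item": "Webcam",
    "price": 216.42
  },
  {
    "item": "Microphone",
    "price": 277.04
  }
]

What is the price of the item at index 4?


Array index 4 -> Microphone
price = 277.04

ANSWER: 277.04


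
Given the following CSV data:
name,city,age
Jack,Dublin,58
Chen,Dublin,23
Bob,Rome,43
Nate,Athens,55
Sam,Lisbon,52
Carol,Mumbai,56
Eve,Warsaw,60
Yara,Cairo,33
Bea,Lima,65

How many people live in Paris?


Scanning city column for 'Paris':
Total matches: 0

ANSWER: 0


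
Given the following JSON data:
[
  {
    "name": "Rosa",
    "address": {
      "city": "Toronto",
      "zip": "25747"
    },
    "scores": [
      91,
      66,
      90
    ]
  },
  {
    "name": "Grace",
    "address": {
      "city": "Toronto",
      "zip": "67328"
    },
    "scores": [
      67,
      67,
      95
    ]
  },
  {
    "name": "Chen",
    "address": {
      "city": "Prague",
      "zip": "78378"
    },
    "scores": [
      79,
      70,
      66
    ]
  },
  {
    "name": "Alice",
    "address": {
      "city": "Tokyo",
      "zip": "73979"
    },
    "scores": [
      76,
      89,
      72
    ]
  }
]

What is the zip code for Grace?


Path: records[1].address.zip
Value: 67328

ANSWER: 67328


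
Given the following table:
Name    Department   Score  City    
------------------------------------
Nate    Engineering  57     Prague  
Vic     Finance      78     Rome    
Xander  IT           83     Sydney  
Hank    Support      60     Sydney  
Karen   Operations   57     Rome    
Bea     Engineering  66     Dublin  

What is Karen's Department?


Row 5: Karen
Department = Operations

ANSWER: Operations


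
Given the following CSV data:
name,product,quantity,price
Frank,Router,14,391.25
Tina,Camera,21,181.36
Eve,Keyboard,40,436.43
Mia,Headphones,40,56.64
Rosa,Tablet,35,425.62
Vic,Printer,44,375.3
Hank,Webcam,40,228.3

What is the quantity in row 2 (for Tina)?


Row 2: Tina
Column 'quantity' = 21

ANSWER: 21


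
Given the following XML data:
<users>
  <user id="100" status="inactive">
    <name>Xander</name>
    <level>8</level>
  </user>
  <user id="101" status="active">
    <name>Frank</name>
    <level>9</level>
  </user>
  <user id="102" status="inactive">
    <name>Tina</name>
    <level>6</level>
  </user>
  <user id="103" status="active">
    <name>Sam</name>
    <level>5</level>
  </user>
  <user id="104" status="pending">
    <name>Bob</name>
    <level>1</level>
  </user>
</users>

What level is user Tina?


Finding user: Tina
<level>6</level>

ANSWER: 6


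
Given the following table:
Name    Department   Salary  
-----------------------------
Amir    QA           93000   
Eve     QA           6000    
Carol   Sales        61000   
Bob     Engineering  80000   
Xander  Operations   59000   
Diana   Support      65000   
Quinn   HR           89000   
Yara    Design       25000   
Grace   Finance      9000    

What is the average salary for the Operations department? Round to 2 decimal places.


Operations department members:
  Xander: 59000
Sum = 59000
Count = 1
Average = 59000 / 1 = 59000.00

ANSWER: 59000.00


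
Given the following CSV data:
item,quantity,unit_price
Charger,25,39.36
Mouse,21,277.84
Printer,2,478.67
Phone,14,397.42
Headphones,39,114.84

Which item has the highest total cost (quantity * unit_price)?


Computing row totals:
  Charger: 984.0
  Mouse: 5834.64
  Printer: 957.34
  Phone: 5563.88
  Headphones: 4478.76
Maximum: Mouse (5834.64)

ANSWER: Mouse


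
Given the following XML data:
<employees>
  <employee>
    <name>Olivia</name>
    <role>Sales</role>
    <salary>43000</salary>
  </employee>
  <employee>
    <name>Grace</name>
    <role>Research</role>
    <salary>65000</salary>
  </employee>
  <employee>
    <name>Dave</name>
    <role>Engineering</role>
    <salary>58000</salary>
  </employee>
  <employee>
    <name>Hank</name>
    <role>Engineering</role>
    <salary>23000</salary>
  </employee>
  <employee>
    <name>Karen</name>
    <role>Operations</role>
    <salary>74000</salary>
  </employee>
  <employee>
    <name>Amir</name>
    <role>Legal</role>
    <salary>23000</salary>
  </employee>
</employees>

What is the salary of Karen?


Searching for <employee> with <name>Karen</name>
Found at position 5
<salary>74000</salary>

ANSWER: 74000


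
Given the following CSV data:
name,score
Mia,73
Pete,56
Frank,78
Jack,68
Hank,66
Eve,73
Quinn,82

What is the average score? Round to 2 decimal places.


Scores: 73, 56, 78, 68, 66, 73, 82
Sum = 496
Count = 7
Average = 496 / 7 = 70.86

ANSWER: 70.86


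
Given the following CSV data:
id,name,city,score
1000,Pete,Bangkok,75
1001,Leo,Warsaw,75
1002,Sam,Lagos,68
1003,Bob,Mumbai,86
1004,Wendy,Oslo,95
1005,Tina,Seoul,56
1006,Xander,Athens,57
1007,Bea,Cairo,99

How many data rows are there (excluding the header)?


Counting rows (excluding header):
Header: id,name,city,score
Data rows: 8

ANSWER: 8


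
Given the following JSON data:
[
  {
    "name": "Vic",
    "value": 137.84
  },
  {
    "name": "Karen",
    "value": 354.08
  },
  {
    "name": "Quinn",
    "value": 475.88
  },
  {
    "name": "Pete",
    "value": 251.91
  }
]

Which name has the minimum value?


Comparing values:
  Vic: 137.84
  Karen: 354.08
  Quinn: 475.88
  Pete: 251.91
Minimum: Vic (137.84)

ANSWER: Vic


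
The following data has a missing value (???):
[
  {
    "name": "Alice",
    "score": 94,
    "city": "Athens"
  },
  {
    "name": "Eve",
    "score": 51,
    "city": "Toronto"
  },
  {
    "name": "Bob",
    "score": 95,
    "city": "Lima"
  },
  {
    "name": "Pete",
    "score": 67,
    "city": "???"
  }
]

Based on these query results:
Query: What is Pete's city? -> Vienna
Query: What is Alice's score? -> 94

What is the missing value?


The missing value is Pete's city
From query: Pete's city = Vienna

ANSWER: Vienna


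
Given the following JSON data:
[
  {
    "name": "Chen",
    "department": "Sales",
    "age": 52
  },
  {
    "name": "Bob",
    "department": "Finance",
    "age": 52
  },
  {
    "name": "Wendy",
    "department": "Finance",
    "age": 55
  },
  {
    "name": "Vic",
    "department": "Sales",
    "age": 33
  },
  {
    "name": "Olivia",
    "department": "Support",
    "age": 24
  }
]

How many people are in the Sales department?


Scanning records for department = Sales
  Record 0: Chen
  Record 3: Vic
Count: 2

ANSWER: 2


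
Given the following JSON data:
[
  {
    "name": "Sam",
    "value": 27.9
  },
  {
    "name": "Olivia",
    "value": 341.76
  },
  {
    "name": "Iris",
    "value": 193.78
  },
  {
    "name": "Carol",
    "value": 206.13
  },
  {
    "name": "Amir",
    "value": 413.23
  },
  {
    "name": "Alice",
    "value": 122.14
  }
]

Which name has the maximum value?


Comparing values:
  Sam: 27.9
  Olivia: 341.76
  Iris: 193.78
  Carol: 206.13
  Amir: 413.23
  Alice: 122.14
Maximum: Amir (413.23)

ANSWER: Amir


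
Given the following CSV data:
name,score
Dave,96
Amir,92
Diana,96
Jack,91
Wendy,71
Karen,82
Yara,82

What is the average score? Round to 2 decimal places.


Scores: 96, 92, 96, 91, 71, 82, 82
Sum = 610
Count = 7
Average = 610 / 7 = 87.14

ANSWER: 87.14


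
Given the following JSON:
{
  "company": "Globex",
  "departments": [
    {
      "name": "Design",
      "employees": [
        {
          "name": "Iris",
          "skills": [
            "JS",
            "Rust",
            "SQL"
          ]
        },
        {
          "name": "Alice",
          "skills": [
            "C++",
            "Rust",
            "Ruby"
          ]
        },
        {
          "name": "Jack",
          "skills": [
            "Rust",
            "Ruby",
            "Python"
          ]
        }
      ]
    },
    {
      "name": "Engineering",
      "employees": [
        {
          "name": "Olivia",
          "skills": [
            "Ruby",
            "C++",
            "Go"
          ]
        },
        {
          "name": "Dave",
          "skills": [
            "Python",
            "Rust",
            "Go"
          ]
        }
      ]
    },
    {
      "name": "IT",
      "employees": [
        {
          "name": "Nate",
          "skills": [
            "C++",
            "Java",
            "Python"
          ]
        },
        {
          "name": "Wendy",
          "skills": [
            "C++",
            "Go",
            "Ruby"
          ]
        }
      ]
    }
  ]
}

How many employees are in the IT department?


Path: departments[2].employees
Count: 2

ANSWER: 2


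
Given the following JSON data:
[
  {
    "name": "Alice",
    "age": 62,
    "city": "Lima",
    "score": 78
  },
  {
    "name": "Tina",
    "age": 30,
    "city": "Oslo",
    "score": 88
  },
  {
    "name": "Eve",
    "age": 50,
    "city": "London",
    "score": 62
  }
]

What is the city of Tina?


Looking up record where name = Tina
Record index: 1
Field 'city' = Oslo

ANSWER: Oslo


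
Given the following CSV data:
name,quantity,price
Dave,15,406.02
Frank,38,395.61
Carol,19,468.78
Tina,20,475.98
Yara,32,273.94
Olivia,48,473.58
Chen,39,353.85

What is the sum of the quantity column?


Values in 'quantity' column:
  Row 1: 15
  Row 2: 38
  Row 3: 19
  Row 4: 20
  Row 5: 32
  Row 6: 48
  Row 7: 39
Sum = 15 + 38 + 19 + 20 + 32 + 48 + 39 = 211

ANSWER: 211


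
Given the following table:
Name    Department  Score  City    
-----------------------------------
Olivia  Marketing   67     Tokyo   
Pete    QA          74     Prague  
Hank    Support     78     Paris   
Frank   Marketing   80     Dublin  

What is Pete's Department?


Row 2: Pete
Department = QA

ANSWER: QA


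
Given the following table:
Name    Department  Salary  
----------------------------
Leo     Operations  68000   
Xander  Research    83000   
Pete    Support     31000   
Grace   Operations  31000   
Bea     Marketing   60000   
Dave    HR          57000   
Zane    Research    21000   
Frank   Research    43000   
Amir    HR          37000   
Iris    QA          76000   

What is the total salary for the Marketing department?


Marketing department members:
  Bea: 60000
Total = 60000 = 60000

ANSWER: 60000


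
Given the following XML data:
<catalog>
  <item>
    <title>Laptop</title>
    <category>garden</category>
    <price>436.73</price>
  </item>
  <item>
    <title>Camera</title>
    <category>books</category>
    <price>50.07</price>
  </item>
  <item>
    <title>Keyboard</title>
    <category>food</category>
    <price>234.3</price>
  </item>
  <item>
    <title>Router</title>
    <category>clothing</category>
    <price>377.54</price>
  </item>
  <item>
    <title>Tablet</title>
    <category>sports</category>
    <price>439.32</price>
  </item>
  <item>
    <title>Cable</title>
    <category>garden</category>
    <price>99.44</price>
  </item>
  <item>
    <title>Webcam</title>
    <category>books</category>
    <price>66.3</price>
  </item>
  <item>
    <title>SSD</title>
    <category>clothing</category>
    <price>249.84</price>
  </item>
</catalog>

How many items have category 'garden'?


Scanning <item> elements for <category>garden</category>:
  Item 1: Laptop -> MATCH
  Item 6: Cable -> MATCH
Count: 2

ANSWER: 2


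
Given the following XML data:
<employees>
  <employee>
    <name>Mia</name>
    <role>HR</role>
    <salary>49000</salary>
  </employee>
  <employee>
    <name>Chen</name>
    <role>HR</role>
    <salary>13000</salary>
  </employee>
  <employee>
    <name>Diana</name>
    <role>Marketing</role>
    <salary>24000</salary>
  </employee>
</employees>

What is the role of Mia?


Searching for <employee> with <name>Mia</name>
Found at position 1
<role>HR</role>

ANSWER: HR


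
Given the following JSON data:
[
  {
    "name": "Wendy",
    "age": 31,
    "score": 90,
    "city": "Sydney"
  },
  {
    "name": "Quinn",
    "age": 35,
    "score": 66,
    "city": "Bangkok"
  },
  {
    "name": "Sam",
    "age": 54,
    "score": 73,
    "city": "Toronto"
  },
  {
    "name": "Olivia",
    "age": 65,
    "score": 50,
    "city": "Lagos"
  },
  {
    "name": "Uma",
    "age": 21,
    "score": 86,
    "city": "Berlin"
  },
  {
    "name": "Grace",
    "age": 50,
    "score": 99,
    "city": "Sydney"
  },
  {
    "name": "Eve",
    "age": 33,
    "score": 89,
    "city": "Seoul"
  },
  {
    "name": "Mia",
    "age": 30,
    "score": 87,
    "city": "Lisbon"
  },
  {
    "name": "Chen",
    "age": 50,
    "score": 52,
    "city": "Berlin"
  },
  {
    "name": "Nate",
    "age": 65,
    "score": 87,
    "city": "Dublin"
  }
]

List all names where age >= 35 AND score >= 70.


Checking both conditions:
  Wendy (age=31, score=90) -> no
  Quinn (age=35, score=66) -> no
  Sam (age=54, score=73) -> YES
  Olivia (age=65, score=50) -> no
  Uma (age=21, score=86) -> no
  Grace (age=50, score=99) -> YES
  Eve (age=33, score=89) -> no
  Mia (age=30, score=87) -> no
  Chen (age=50, score=52) -> no
  Nate (age=65, score=87) -> YES


ANSWER: Sam, Grace, Nate


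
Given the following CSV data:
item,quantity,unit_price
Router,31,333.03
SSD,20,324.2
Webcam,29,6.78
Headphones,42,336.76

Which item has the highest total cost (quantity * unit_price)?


Computing row totals:
  Router: 10323.93
  SSD: 6484.0
  Webcam: 196.62
  Headphones: 14143.92
Maximum: Headphones (14143.92)

ANSWER: Headphones


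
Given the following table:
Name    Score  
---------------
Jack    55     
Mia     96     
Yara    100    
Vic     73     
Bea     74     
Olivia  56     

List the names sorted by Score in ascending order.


Sorting by Score (ascending):
  Jack: 55
  Olivia: 56
  Vic: 73
  Bea: 74
  Mia: 96
  Yara: 100


ANSWER: Jack, Olivia, Vic, Bea, Mia, Yara


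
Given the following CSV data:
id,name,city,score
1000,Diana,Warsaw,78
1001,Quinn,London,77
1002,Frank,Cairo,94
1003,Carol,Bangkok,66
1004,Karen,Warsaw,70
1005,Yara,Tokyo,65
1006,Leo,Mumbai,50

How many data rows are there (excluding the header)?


Counting rows (excluding header):
Header: id,name,city,score
Data rows: 7

ANSWER: 7


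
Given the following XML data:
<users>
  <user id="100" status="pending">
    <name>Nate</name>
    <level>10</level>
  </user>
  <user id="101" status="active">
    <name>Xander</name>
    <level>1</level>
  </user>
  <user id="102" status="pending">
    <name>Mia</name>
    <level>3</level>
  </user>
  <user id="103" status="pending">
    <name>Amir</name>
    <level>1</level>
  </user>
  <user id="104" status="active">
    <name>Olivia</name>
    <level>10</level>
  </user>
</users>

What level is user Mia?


Finding user: Mia
<level>3</level>

ANSWER: 3


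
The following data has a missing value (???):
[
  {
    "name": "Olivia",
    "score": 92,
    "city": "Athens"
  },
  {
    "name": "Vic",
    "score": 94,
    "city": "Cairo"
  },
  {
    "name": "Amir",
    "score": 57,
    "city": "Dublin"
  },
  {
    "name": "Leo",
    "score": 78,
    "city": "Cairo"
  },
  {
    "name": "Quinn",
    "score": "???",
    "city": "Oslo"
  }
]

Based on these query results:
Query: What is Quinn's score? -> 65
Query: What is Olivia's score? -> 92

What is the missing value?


The missing value is Quinn's score
From query: Quinn's score = 65

ANSWER: 65


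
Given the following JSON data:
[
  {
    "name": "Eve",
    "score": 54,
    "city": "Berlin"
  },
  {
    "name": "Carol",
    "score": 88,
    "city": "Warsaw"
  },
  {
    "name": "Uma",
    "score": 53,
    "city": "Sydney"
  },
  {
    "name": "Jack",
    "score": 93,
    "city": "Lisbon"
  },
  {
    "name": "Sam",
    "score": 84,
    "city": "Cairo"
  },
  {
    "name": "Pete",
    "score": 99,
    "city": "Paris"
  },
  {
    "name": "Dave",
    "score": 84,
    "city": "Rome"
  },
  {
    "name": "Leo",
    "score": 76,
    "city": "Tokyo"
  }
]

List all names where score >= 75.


Filtering records where score >= 75:
  Eve (score=54) -> no
  Carol (score=88) -> YES
  Uma (score=53) -> no
  Jack (score=93) -> YES
  Sam (score=84) -> YES
  Pete (score=99) -> YES
  Dave (score=84) -> YES
  Leo (score=76) -> YES


ANSWER: Carol, Jack, Sam, Pete, Dave, Leo


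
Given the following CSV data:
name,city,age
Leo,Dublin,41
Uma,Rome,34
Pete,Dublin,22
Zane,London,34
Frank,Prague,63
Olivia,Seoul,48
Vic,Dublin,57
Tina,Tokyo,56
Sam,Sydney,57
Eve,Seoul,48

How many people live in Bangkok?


Scanning city column for 'Bangkok':
Total matches: 0

ANSWER: 0


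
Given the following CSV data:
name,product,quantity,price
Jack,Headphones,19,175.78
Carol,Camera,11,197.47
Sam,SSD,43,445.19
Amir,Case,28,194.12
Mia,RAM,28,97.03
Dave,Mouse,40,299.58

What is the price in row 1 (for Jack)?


Row 1: Jack
Column 'price' = 175.78

ANSWER: 175.78


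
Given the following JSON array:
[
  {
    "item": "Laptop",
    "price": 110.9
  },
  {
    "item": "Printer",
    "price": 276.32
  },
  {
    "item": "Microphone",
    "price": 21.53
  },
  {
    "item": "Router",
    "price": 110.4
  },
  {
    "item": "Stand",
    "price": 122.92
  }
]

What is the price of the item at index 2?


Array index 2 -> Microphone
price = 21.53

ANSWER: 21.53


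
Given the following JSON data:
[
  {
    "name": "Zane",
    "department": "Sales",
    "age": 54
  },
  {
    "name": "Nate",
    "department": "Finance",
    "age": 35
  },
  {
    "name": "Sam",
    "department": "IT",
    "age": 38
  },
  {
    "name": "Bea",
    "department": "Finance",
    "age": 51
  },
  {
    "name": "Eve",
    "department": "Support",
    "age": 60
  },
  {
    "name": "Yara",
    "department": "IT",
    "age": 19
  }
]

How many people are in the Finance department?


Scanning records for department = Finance
  Record 1: Nate
  Record 3: Bea
Count: 2

ANSWER: 2


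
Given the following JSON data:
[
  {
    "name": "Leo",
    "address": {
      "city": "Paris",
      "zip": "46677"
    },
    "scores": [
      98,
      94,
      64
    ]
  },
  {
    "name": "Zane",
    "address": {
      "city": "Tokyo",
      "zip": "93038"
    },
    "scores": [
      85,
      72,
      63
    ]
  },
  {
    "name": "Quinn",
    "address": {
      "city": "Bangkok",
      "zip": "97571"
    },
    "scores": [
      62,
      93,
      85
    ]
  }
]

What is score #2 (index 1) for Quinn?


Path: records[2].scores[1]
Value: 93

ANSWER: 93


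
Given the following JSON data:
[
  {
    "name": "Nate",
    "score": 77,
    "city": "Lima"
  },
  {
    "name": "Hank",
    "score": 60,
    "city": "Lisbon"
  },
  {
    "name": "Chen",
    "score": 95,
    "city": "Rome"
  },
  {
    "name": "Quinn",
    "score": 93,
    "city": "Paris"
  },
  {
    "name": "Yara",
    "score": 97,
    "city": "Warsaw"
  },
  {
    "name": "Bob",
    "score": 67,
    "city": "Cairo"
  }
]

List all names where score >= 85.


Filtering records where score >= 85:
  Nate (score=77) -> no
  Hank (score=60) -> no
  Chen (score=95) -> YES
  Quinn (score=93) -> YES
  Yara (score=97) -> YES
  Bob (score=67) -> no


ANSWER: Chen, Quinn, Yara


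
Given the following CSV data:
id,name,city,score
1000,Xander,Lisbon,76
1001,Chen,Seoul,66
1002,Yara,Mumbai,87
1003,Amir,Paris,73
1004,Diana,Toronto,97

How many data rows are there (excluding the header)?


Counting rows (excluding header):
Header: id,name,city,score
Data rows: 5

ANSWER: 5


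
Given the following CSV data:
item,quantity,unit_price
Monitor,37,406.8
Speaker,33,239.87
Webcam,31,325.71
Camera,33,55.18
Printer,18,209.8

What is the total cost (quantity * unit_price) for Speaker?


Row: Speaker
quantity = 33
unit_price = 239.87
total = 33 * 239.87 = 7915.71

ANSWER: 7915.71


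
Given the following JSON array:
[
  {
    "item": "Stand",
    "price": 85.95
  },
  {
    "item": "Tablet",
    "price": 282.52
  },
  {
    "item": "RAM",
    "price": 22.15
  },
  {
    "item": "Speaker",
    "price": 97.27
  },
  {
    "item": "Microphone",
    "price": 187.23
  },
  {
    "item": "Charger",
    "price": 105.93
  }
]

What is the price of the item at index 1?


Array index 1 -> Tablet
price = 282.52

ANSWER: 282.52


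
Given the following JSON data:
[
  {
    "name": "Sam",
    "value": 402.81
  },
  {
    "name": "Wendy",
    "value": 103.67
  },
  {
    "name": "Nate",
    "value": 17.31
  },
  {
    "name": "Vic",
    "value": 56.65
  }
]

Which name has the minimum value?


Comparing values:
  Sam: 402.81
  Wendy: 103.67
  Nate: 17.31
  Vic: 56.65
Minimum: Nate (17.31)

ANSWER: Nate


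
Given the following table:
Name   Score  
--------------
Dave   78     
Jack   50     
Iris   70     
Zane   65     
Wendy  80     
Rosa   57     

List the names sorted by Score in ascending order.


Sorting by Score (ascending):
  Jack: 50
  Rosa: 57
  Zane: 65
  Iris: 70
  Dave: 78
  Wendy: 80


ANSWER: Jack, Rosa, Zane, Iris, Dave, Wendy


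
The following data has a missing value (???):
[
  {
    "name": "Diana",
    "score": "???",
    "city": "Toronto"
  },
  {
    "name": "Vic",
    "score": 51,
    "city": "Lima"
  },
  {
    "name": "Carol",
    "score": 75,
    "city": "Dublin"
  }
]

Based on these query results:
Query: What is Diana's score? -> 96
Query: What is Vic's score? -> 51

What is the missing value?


The missing value is Diana's score
From query: Diana's score = 96

ANSWER: 96


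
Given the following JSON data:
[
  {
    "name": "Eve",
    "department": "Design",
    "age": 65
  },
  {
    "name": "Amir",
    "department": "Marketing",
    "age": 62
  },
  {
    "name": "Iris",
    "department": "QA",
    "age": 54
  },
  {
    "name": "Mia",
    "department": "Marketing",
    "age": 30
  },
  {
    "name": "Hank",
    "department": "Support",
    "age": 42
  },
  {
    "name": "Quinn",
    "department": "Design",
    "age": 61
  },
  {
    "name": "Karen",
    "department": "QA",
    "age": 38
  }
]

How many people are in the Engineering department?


Scanning records for department = Engineering
  No matches found
Count: 0

ANSWER: 0


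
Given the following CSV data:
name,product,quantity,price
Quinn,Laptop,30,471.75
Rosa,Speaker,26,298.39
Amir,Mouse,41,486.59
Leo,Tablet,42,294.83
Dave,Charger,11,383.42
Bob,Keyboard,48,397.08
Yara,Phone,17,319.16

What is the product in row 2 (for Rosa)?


Row 2: Rosa
Column 'product' = Speaker

ANSWER: Speaker


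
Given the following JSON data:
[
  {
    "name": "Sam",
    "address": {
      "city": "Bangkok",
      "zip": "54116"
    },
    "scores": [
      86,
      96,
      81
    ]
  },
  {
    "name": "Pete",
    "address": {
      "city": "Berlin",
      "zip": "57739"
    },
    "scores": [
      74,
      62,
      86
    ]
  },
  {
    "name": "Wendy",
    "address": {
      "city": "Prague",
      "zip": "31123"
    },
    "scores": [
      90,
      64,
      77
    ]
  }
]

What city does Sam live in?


Path: records[0].address.city
Value: Bangkok

ANSWER: Bangkok


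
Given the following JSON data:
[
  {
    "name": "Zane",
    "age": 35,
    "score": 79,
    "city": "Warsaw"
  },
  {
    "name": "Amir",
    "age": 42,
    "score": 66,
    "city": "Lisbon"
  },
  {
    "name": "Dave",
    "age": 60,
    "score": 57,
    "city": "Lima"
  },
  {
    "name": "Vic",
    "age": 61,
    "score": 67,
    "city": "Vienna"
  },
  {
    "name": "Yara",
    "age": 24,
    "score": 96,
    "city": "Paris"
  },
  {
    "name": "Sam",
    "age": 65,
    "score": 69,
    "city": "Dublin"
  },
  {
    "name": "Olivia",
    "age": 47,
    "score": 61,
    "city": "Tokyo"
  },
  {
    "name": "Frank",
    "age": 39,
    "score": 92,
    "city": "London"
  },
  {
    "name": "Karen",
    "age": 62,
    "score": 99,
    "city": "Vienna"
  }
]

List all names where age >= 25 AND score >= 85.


Checking both conditions:
  Zane (age=35, score=79) -> no
  Amir (age=42, score=66) -> no
  Dave (age=60, score=57) -> no
  Vic (age=61, score=67) -> no
  Yara (age=24, score=96) -> no
  Sam (age=65, score=69) -> no
  Olivia (age=47, score=61) -> no
  Frank (age=39, score=92) -> YES
  Karen (age=62, score=99) -> YES


ANSWER: Frank, Karen


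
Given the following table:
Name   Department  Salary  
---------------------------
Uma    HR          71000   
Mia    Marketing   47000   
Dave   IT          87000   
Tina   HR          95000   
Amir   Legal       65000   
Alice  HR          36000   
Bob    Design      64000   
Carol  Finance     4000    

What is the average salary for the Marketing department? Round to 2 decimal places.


Marketing department members:
  Mia: 47000
Sum = 47000
Count = 1
Average = 47000 / 1 = 47000.00

ANSWER: 47000.00


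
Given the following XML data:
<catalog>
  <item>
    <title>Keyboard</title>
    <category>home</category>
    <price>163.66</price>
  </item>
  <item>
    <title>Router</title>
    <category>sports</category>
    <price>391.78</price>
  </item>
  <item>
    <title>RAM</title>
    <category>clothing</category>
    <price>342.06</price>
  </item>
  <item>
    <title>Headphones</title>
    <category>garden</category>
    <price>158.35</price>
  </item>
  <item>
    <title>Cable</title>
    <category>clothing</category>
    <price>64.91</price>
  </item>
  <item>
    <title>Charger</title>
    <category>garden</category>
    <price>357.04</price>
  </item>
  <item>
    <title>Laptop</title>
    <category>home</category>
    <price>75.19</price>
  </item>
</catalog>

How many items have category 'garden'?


Scanning <item> elements for <category>garden</category>:
  Item 4: Headphones -> MATCH
  Item 6: Charger -> MATCH
Count: 2

ANSWER: 2


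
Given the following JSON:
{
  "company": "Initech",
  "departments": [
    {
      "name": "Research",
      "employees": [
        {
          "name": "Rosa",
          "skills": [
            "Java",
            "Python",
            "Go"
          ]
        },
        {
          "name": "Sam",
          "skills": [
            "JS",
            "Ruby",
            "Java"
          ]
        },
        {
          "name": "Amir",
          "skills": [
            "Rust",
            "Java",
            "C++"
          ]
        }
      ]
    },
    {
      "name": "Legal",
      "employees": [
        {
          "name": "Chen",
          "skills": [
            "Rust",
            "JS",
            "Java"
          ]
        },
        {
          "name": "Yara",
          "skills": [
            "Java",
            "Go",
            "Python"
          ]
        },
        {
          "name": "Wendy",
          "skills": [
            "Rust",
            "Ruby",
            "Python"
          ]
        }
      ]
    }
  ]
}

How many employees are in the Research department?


Path: departments[0].employees
Count: 3

ANSWER: 3


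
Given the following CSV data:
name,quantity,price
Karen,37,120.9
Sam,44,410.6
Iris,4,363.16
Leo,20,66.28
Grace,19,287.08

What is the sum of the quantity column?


Values in 'quantity' column:
  Row 1: 37
  Row 2: 44
  Row 3: 4
  Row 4: 20
  Row 5: 19
Sum = 37 + 44 + 4 + 20 + 19 = 124

ANSWER: 124


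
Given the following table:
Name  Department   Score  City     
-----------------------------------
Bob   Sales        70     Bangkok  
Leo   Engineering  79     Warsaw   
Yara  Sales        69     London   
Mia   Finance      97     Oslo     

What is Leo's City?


Row 2: Leo
City = Warsaw

ANSWER: Warsaw


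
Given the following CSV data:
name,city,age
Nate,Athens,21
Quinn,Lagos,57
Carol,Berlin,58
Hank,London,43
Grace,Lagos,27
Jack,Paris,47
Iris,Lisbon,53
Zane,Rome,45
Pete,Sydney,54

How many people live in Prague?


Scanning city column for 'Prague':
Total matches: 0

ANSWER: 0


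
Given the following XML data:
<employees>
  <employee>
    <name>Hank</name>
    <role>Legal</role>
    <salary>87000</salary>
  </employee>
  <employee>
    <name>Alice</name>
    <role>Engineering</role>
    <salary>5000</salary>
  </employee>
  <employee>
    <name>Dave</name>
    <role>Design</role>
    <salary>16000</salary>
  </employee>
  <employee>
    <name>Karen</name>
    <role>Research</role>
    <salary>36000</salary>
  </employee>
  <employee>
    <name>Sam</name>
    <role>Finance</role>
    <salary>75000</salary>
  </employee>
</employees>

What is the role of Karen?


Searching for <employee> with <name>Karen</name>
Found at position 4
<role>Research</role>

ANSWER: Research


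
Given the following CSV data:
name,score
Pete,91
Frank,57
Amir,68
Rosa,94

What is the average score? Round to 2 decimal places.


Scores: 91, 57, 68, 94
Sum = 310
Count = 4
Average = 310 / 4 = 77.50

ANSWER: 77.50


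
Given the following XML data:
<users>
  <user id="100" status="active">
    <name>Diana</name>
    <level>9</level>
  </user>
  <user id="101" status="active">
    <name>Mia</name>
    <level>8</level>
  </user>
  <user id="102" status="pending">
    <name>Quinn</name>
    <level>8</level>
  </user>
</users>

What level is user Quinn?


Finding user: Quinn
<level>8</level>

ANSWER: 8
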